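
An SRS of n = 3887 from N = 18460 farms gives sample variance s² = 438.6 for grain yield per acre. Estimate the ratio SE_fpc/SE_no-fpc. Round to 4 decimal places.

f = n/N = 3887/18460 = 0.21056338.
SE_no-fpc = √(s²/n) = 0.33591318; SE_fpc = √((1−f)s²/n) = 0.29845969.
Ratio = √(1−f) = 0.88850246.

0.8885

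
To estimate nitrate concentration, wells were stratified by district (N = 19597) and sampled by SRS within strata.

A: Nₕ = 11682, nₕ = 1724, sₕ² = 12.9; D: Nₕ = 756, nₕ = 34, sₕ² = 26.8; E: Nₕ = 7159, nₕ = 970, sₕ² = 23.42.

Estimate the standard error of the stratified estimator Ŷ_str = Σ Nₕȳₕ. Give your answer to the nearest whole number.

Var(Ŷ_str) = Σₕ Nₕ²(1 − fₕ)sₕ²/nₕ.
A: 11682²·(1 − 1724/11682)·12.9/1724 = 870445.88.
D: 756²·(1 − 34/756)·26.8/34 = 430244.05.
E: 7159²·(1 − 970/7159)·23.42/970 = 1.0697641 × 10^6.
Sum = 2.370454 × 10^6.
SE = √(2.370454 × 10^6) = 1540.

1540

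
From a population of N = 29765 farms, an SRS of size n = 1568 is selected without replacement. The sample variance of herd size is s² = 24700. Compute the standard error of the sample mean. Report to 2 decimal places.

Under SRS without replacement, Var(ȳ) = (1 − f)·s²/n with f = n/N = 1568/29765 = 0.05267932.
Var(ȳ) = (1 − 0.05267932)·24700/1568 = 0.94732068·15.752551 = 14.922717.
SE(ȳ) = √(14.922717) = 3.86.

3.86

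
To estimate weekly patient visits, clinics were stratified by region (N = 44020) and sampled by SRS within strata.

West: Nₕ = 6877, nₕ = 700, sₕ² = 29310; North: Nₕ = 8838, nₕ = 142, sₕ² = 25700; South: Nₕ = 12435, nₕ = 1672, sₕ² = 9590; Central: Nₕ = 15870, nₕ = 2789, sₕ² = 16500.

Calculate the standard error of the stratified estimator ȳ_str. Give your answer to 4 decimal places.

3.0209

Var(ȳ_str) = Σₕ Wₕ²(1 − fₕ)sₕ²/nₕ with Wₕ = Nₕ/N, N = 44020.
West: Wₕ = 0.15622444; term = 0.15622444²·(1 − 0.10178857)·29310/700 = 0.9178978.
North: Wₕ = 0.20077238; term = 0.20077238²·(1 − 0.01606698)·25700/142 = 7.1782442.
South: Wₕ = 0.28248523; term = 0.28248523²·(1 − 0.13445919)·9590/1672 = 0.39615158.
Central: Wₕ = 0.36051795; term = 0.36051795²·(1 − 0.17574039)·16500/2789 = 0.63380145.
Sum = 9.126095.
SE = √(9.126095) = 3.0209.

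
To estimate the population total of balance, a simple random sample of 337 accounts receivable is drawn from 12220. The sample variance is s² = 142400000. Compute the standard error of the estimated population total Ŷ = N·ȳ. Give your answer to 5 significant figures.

Var(Ŷ) = N²·Var(ȳ) = N²·(1 − n/N)·s²/n.
f = 337/12220 = 0.02757774; Var(ȳ) = 0.97242226·142400000/337 = 410898.9.
Var(Ŷ) = 12220² · 410898.9 = 6.1358875 × 10^13.
SE(Ŷ) = √(6.1358875 × 10^13) = 7.8332 × 10^6.

7.8332 × 10^6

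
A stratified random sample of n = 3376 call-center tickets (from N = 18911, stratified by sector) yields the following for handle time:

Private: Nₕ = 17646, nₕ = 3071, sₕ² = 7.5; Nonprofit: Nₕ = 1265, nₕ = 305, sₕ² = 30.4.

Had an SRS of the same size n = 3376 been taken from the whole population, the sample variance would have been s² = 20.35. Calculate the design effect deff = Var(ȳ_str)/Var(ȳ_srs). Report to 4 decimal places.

Var(ȳ_str) = Σ Wₕ²(1−fₕ)sₕ²/nₕ with Wₕ = Nₕ/18911:
  Private: (17646/18911)²·(1−3071/17646)·7.5/3071 = 0.0017563348
  Nonprofit: (1265/18911)²·(1−305/1265)·30.4/305 = 3.3845935 × 10^-4
  → Var(ȳ_str) = 0.0020947942.
Var(ȳ_srs) = (1 − 3376/18911)·20.35/3376 = 0.0049517503.
deff = 0.0020947942 / 0.0049517503 = 0.4230.

0.4230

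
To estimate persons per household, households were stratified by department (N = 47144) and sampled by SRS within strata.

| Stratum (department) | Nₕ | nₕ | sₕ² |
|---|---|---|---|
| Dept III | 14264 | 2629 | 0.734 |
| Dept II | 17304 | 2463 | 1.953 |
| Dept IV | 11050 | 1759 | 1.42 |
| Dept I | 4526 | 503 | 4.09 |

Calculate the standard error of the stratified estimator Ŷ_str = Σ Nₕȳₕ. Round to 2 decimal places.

Var(Ŷ_str) = Σₕ Nₕ²(1 − fₕ)sₕ²/nₕ.
Dept III: 14264²·(1 − 2629/14264)·0.734/2629 = 46335.429.
Dept II: 17304²·(1 − 2463/17304)·1.953/2463 = 203632.69.
Dept IV: 11050²·(1 − 1759/11050)·1.42/1759 = 82879.523.
Dept I: 4526²·(1 − 503/4526)·4.09/503 = 148053.92.
Sum = 480901.56.
SE = √(480901.56) = 693.47.

693.47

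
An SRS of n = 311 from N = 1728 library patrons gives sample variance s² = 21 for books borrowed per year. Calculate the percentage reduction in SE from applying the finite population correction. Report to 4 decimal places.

9.4449

f = n/N = 311/1728 = 0.17997685.
SE_no-fpc = √(s²/n) = 0.25985403; SE_fpc = √((1−f)s²/n) = 0.23531115.
Ratio = √(1−f) = 0.90555130. Reduction = 100·(1 − 0.90555130) = 9.4449%.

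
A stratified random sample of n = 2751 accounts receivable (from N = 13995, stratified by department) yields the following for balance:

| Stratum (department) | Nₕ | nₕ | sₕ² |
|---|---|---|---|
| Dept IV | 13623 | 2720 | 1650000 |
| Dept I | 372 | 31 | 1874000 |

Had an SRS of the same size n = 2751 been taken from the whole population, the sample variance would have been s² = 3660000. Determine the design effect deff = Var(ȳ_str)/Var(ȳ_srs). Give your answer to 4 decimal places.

0.4670

Var(ȳ_str) = Σ Wₕ²(1−fₕ)sₕ²/nₕ with Wₕ = Nₕ/13995:
  Dept IV: (13623/13995)²·(1−2720/13623)·1650000/2720 = 460.03196
  Dept I: (372/13995)²·(1−31/372)·1874000/31 = 39.152492
  → Var(ȳ_str) = 499.18445.
Var(ȳ_srs) = (1 − 2751/13995)·3660000/2751 = 1068.9033.
deff = 499.18445 / 1068.9033 = 0.4670.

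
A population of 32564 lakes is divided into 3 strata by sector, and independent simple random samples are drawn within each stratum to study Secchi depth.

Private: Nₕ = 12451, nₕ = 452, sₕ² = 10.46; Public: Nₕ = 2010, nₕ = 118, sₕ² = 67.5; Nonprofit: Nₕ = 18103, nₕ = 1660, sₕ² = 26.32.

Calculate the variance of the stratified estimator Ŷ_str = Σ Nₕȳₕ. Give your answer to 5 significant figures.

Var(Ŷ_str) = Σₕ Nₕ²(1 − fₕ)sₕ²/nₕ.
Private: 12451²·(1 − 452/12451)·10.46/452 = 3.4573435 × 10^6.
Public: 2010²·(1 − 118/2010)·67.5/118 = 2.1753992 × 10^6.
Nonprofit: 18103²·(1 − 1660/18103)·26.32/1660 = 4.7196458 × 10^6.
Sum = 1.0352389 × 10^7.

1.0352 × 10^7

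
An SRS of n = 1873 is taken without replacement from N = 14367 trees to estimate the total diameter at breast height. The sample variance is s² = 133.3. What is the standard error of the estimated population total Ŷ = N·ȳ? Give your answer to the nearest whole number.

Var(Ŷ) = N²·Var(ȳ) = N²·(1 − n/N)·s²/n.
f = 1873/14367 = 0.13036820; Var(ȳ) = 0.86963180·133.3/1873 = 0.06189104.
Var(Ŷ) = 14367² · 0.06189104 = 1.2774972 × 10^7.
SE(Ŷ) = √(1.2774972 × 10^7) = 3574.

3574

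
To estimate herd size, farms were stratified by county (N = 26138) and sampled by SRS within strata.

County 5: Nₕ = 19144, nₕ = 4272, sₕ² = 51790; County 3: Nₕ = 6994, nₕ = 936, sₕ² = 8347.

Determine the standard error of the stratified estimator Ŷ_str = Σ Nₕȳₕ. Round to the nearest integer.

Var(Ŷ_str) = Σₕ Nₕ²(1 − fₕ)sₕ²/nₕ.
County 5: 19144²·(1 − 4272/19144)·51790/4272 = 3.4515703 × 10^9.
County 3: 6994²·(1 − 936/6994)·8347/936 = 3.7784133 × 10^8.
Sum = 3.8294116 × 10^9.
SE = √(3.8294116 × 10^9) = 61882.

61882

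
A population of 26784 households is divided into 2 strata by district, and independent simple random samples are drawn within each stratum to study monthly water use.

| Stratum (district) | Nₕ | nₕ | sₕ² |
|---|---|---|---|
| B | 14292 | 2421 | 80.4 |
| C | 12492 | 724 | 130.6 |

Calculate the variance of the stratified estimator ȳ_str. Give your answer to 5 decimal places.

0.04482

Var(ȳ_str) = Σₕ Wₕ²(1 − fₕ)sₕ²/nₕ with Wₕ = Nₕ/N, N = 26784.
B: Wₕ = 0.53360215; term = 0.53360215²·(1 − 0.16939547)·80.4/2421 = 0.0078539964.
C: Wₕ = 0.46639785; term = 0.46639785²·(1 − 0.05795709)·130.6/724 = 0.036964801.
Sum = 0.044818797.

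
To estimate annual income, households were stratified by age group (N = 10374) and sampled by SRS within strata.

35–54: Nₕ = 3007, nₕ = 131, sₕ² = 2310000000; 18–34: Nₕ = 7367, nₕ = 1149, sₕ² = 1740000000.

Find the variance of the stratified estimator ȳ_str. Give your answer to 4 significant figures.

2.062 × 10^6

Var(ȳ_str) = Σₕ Wₕ²(1 − fₕ)sₕ²/nₕ with Wₕ = Nₕ/N, N = 10374.
35–54: Wₕ = 0.28985926; term = 0.28985926²·(1 − 0.04356501)·2310000000/131 = 1.4170021 × 10^6.
18–34: Wₕ = 0.71014074; term = 0.71014074²·(1 − 0.15596579)·1740000000/1149 = 644581.92.
Sum = 2.061584 × 10^6.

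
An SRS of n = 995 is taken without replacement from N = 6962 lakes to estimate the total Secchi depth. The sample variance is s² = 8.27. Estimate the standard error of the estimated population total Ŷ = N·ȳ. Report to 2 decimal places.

Var(Ŷ) = N²·Var(ȳ) = N²·(1 − n/N)·s²/n.
f = 995/6962 = 0.14291870; Var(ȳ) = 0.85708130·8.27/995 = 0.0071236807.
Var(Ŷ) = 6962² · 0.0071236807 = 345280.84.
SE(Ŷ) = √(345280.84) = 587.61.

587.61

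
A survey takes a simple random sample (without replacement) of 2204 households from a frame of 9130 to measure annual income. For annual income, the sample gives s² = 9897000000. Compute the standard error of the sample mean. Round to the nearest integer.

1846

Under SRS without replacement, Var(ȳ) = (1 − f)·s²/n with f = n/N = 2204/9130 = 0.24140197.
Var(ȳ) = (1 − 0.24140197)·9897000000/2204 = 0.75859803·4.4904719 × 10^6 = 3.4064631 × 10^6.
SE(ȳ) = √(3.4064631 × 10^6) = 1846.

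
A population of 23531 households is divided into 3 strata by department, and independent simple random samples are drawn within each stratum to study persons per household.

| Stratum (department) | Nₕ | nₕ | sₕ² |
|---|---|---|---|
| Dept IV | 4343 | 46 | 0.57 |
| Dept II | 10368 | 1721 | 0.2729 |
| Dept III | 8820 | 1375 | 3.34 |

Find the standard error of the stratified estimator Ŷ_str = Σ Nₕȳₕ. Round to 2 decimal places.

Var(Ŷ_str) = Σₕ Nₕ²(1 − fₕ)sₕ²/nₕ.
Dept IV: 4343²·(1 − 46/4343)·0.57/46 = 231244.92.
Dept II: 10368²·(1 − 1721/10368)·0.2729/1721 = 14216.187.
Dept III: 8820²·(1 − 1375/8820)·3.34/1375 = 159506.01.
Sum = 404967.12.
SE = √(404967.12) = 636.37.

636.37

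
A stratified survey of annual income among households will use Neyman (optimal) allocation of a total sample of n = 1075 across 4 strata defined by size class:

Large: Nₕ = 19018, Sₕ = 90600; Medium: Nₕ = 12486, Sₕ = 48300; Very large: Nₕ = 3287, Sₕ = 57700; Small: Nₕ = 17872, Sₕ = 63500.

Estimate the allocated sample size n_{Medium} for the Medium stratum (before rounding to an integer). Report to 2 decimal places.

Neyman allocation: nₕ = n·NₕSₕ / Σⱼ NⱼSⱼ.
Σ NⱼSⱼ = 19018·90600 + 12486·48300 + 3287·57700 + 17872·63500 = 3.6506365 × 10^9.
n_{Medium} = 1075·12486·48300 / (3.6506365 × 10^9) = 177.59.

177.59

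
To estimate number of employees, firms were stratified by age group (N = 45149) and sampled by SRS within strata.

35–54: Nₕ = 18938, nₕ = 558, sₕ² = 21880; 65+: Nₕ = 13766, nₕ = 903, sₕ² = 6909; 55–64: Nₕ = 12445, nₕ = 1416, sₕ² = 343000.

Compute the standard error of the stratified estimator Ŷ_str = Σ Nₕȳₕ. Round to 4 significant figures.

219700

Var(Ŷ_str) = Σₕ Nₕ²(1 − fₕ)sₕ²/nₕ.
35–54: 18938²·(1 − 558/18938)·21880/558 = 1.3648746 × 10^10.
65+: 13766²·(1 − 903/13766)·6909/903 = 1.3548071 × 10^9.
55–64: 12445²·(1 − 1416/12445)·343000/1416 = 3.3247723 × 10^10.
Sum = 4.8251276 × 10^10.
SE = √(4.8251276 × 10^10) = 219700.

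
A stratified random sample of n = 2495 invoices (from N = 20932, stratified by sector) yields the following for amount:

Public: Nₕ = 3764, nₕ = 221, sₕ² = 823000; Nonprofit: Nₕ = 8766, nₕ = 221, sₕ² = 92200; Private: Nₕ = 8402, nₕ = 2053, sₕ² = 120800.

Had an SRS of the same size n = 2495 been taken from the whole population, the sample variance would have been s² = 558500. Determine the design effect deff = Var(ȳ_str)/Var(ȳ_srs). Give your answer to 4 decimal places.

0.9730

Var(ȳ_str) = Σ Wₕ²(1−fₕ)sₕ²/nₕ with Wₕ = Nₕ/20932:
  Public: (3764/20932)²·(1−221/3764)·823000/221 = 113.34618
  Nonprofit: (8766/20932)²·(1−221/8766)·92200/221 = 71.323185
  Private: (8402/20932)²·(1−2053/8402)·120800/2053 = 7.1638179
  → Var(ȳ_str) = 191.83318.
Var(ȳ_srs) = (1 − 2495/20932)·558500/2495 = 197.16606.
deff = 191.83318 / 197.16606 = 0.9730.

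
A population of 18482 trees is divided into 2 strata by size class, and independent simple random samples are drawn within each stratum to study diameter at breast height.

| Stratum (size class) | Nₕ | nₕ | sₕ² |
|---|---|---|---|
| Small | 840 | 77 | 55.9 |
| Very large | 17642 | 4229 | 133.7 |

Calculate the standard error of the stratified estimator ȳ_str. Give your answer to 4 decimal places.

0.1525

Var(ȳ_str) = Σₕ Wₕ²(1 − fₕ)sₕ²/nₕ with Wₕ = Nₕ/N, N = 18482.
Small: Wₕ = 0.04544963; term = 0.04544963²·(1 − 0.09166667)·55.9/77 = 0.0013621564.
Very large: Wₕ = 0.95455037; term = 0.95455037²·(1 − 0.23971205)·133.7/4229 = 0.021901282.
Sum = 0.023263438.
SE = √(0.023263438) = 0.1525.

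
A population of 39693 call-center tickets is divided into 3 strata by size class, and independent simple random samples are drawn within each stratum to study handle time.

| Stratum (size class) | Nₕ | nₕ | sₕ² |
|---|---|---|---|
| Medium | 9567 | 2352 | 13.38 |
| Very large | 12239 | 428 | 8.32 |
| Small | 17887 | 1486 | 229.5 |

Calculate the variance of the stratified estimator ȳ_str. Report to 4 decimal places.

Var(ȳ_str) = Σₕ Wₕ²(1 − fₕ)sₕ²/nₕ with Wₕ = Nₕ/N, N = 39693.
Medium: Wₕ = 0.24102487; term = 0.24102487²·(1 − 0.24584509)·13.38/2352 = 2.4923157 × 10^-4.
Very large: Wₕ = 0.30834152; term = 0.30834152²·(1 − 0.03497018)·8.32/428 = 0.001783546.
Small: Wₕ = 0.45063361; term = 0.45063361²·(1 − 0.08307710)·229.5/1486 = 0.028757019.
Sum = 0.030789797.

0.0308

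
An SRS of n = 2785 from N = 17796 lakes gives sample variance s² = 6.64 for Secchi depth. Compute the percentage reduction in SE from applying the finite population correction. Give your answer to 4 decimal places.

f = n/N = 2785/17796 = 0.15649584.
SE_no-fpc = √(s²/n) = 0.048828282; SE_fpc = √((1−f)s²/n) = 0.044845106.
Ratio = √(1−f) = 0.91842482. Reduction = 100·(1 − 0.91842482) = 8.1575%.

8.1575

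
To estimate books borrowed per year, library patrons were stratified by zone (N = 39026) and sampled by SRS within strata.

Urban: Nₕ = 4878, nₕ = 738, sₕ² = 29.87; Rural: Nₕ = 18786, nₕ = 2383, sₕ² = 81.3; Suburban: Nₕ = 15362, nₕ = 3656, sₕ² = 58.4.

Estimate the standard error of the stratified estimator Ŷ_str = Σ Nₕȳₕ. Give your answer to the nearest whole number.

Var(Ŷ_str) = Σₕ Nₕ²(1 − fₕ)sₕ²/nₕ.
Urban: 4878²·(1 − 738/4878)·29.87/738 = 817374.34.
Rural: 18786²·(1 − 2383/18786)·81.3/2383 = 1.0512938 × 10^7.
Suburban: 15362²·(1 − 3656/15362)·58.4/3656 = 2.8725192 × 10^6.
Sum = 1.4202832 × 10^7.
SE = √(1.4202832 × 10^7) = 3769.

3769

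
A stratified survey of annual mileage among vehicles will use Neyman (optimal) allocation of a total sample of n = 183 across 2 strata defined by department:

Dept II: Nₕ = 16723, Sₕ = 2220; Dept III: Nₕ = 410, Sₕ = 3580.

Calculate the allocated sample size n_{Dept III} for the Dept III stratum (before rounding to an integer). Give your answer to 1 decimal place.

Neyman allocation: nₕ = n·NₕSₕ / Σⱼ NⱼSⱼ.
Σ NⱼSⱼ = 16723·2220 + 410·3580 = 3.859286 × 10^7.
n_{Dept III} = 183·410·3580 / (3.859286 × 10^7) = 7.0.

7.0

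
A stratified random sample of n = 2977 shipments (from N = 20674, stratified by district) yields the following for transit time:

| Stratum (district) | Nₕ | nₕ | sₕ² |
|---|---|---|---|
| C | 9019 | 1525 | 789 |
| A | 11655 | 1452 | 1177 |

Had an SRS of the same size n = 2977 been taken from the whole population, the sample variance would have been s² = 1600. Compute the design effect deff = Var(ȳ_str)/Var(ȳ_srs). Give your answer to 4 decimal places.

0.6680

Var(ȳ_str) = Σ Wₕ²(1−fₕ)sₕ²/nₕ with Wₕ = Nₕ/20674:
  C: (9019/20674)²·(1−1525/9019)·789/1525 = 0.081814487
  A: (11655/20674)²·(1−1452/11655)·1177/1452 = 0.22552827
  → Var(ȳ_str) = 0.30734276.
Var(ȳ_srs) = (1 − 2977/20674)·1600/2977 = 0.46006192.
deff = 0.30734276 / 0.46006192 = 0.6680.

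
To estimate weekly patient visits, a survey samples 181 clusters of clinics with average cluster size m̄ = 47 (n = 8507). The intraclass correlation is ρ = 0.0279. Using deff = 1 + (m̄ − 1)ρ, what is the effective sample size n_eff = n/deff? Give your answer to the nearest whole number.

3726

deff = 1 + (47 − 1)·0.0279 = 1 + 1.2834 = 2.2834.
n_eff = 8507 / 2.2834 = 3726.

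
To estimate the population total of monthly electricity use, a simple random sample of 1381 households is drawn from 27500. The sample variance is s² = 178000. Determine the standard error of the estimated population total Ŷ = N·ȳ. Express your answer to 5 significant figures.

Var(Ŷ) = N²·Var(ȳ) = N²·(1 − n/N)·s²/n.
f = 1381/27500 = 0.05021818; Var(ȳ) = 0.94978182·178000/1381 = 122.41938.
Var(Ŷ) = 27500² · 122.41938 = 9.2579656 × 10^10.
SE(Ŷ) = √(9.2579656 × 10^10) = 304270.

304270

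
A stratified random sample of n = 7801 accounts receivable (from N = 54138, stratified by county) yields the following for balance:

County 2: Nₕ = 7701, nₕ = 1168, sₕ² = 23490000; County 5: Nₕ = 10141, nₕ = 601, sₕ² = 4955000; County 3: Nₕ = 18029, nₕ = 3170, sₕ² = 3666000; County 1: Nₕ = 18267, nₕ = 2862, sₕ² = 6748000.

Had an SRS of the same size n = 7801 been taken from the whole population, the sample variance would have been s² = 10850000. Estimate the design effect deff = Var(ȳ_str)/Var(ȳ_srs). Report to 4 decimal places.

0.7976

Var(ȳ_str) = Σ Wₕ²(1−fₕ)sₕ²/nₕ with Wₕ = Nₕ/54138:
  County 2: (7701/54138)²·(1−1168/7701)·23490000/1168 = 345.21968
  County 5: (10141/54138)²·(1−601/10141)·4955000/601 = 272.14097
  County 3: (18029/54138)²·(1−3170/18029)·3666000/3170 = 105.70365
  County 1: (18267/54138)²·(1−2862/18267)·6748000/2862 = 226.37578
  → Var(ȳ_str) = 949.44008.
Var(ȳ_srs) = (1 − 7801/54138)·10850000/7801 = 1190.4336.
deff = 949.44008 / 1190.4336 = 0.7976.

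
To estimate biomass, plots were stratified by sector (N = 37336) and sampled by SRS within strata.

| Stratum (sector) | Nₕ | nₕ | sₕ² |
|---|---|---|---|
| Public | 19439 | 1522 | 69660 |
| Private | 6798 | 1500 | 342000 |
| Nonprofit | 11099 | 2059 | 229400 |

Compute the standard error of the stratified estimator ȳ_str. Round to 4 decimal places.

Var(ȳ_str) = Σₕ Wₕ²(1 − fₕ)sₕ²/nₕ with Wₕ = Nₕ/N, N = 37336.
Public: Wₕ = 0.52065031; term = 0.52065031²·(1 − 0.07829621)·69660/1522 = 11.435429.
Private: Wₕ = 0.18207628; term = 0.18207628²·(1 − 0.22065313)·342000/1500 = 5.8907743.
Nonprofit: Wₕ = 0.29727341; term = 0.29727341²·(1 − 0.18551221)·229400/2059 = 8.0192504.
Sum = 25.345454.
SE = √(25.345454) = 5.0344.

5.0344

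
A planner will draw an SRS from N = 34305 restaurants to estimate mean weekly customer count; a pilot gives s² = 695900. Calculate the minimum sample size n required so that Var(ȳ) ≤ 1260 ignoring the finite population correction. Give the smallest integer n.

Without fpc, n₀ = s²/D = 695900/1260 = 552.3016.
Rounding up, n = 553.

553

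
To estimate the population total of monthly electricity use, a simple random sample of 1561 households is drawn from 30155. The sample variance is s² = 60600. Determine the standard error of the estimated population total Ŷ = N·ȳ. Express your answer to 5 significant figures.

182960

Var(Ŷ) = N²·Var(ȳ) = N²·(1 − n/N)·s²/n.
f = 1561/30155 = 0.05176588; Var(ȳ) = 0.94823412·60600/1561 = 36.811651.
Var(Ŷ) = 30155² · 36.811651 = 3.3473719 × 10^10.
SE(Ŷ) = √(3.3473719 × 10^10) = 182960.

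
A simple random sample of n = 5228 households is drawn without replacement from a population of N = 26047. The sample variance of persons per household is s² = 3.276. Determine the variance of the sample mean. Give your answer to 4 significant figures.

5.009 × 10^-4

Under SRS without replacement, Var(ȳ) = (1 − f)·s²/n with f = n/N = 5228/26047 = 0.20071409.
Var(ȳ) = (1 − 0.20071409)·3.276/5228 = 0.79928591·6.2662586 × 10^-4 = 5.0085322 × 10^-4.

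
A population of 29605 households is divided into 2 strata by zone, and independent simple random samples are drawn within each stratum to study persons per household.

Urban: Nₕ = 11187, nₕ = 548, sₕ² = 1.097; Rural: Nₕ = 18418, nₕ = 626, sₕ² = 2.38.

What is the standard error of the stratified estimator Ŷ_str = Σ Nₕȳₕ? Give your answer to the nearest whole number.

1218

Var(Ŷ_str) = Σₕ Nₕ²(1 − fₕ)sₕ²/nₕ.
Urban: 11187²·(1 − 548/11187)·1.097/548 = 238254.17.
Rural: 18418²·(1 − 626/18418)·2.38/626 = 1.2458618 × 10^6.
Sum = 1.484116 × 10^6.
SE = √(1.484116 × 10^6) = 1218.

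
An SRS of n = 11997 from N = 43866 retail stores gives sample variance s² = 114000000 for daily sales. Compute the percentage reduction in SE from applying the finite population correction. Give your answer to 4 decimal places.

14.7646

f = n/N = 11997/43866 = 0.27349200.
SE_no-fpc = √(s²/n) = 97.480129; SE_fpc = √((1−f)s²/n) = 83.087616.
Ratio = √(1−f) = 0.85235439. Reduction = 100·(1 − 0.85235439) = 14.7646%.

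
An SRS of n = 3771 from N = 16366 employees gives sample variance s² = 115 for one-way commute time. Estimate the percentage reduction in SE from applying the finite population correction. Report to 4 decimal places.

12.2741

f = n/N = 3771/16366 = 0.23041672.
SE_no-fpc = √(s²/n) = 0.17463072; SE_fpc = √((1−f)s²/n) = 0.15319637.
Ratio = √(1−f) = 0.87725896. Reduction = 100·(1 − 0.87725896) = 12.2741%.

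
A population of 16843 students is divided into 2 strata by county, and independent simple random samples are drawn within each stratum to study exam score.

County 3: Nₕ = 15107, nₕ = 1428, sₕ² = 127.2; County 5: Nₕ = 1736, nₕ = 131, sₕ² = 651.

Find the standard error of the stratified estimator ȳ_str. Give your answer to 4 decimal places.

0.3372

Var(ȳ_str) = Σₕ Wₕ²(1 − fₕ)sₕ²/nₕ with Wₕ = Nₕ/N, N = 16843.
County 3: Wₕ = 0.89693048; term = 0.89693048²·(1 − 0.09452572)·127.2/1428 = 0.064886237.
County 5: Wₕ = 0.10306952; term = 0.10306952²·(1 − 0.07546083)·651/131 = 0.04880851.
Sum = 0.11369475.
SE = √(0.11369475) = 0.3372.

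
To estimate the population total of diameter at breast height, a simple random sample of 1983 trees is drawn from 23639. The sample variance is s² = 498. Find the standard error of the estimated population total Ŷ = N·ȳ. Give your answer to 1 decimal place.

Var(Ŷ) = N²·Var(ȳ) = N²·(1 − n/N)·s²/n.
f = 1983/23639 = 0.08388680; Var(ȳ) = 0.91611320·498/1983 = 0.23006776.
Var(Ŷ) = 23639² · 0.23006776 = 1.285624 × 10^8.
SE(Ŷ) = √(1.285624 × 10^8) = 11338.5.

11338.5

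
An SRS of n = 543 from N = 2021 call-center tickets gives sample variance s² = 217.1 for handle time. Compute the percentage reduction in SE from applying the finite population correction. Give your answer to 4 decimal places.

14.4827

f = n/N = 543/2021 = 0.26867887.
SE_no-fpc = √(s²/n) = 0.63230992; SE_fpc = √((1−f)s²/n) = 0.54073447.
Ratio = √(1−f) = 0.85517316. Reduction = 100·(1 − 0.85517316) = 14.4827%.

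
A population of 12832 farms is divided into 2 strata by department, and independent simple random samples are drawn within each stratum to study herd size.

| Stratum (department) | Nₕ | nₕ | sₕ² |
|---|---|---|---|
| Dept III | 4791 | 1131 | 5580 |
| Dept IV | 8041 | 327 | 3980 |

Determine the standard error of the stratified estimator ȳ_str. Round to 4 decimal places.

Var(ȳ_str) = Σₕ Wₕ²(1 − fₕ)sₕ²/nₕ with Wₕ = Nₕ/N, N = 12832.
Dept III: Wₕ = 0.37336347; term = 0.37336347²·(1 − 0.23606763)·5580/1131 = 0.5254001.
Dept IV: Wₕ = 0.62663653; term = 0.62663653²·(1 − 0.04066658)·3980/327 = 4.5849681.
Sum = 5.1103682.
SE = √(5.1103682) = 2.2606.

2.2606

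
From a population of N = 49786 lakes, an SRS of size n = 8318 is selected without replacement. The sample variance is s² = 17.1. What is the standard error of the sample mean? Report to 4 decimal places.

0.0414

Under SRS without replacement, Var(ȳ) = (1 − f)·s²/n with f = n/N = 8318/49786 = 0.16707508.
Var(ȳ) = (1 − 0.16707508)·17.1/8318 = 0.83292492·0.0020557826 = 0.0017123126.
SE(ȳ) = √(0.0017123126) = 0.0414.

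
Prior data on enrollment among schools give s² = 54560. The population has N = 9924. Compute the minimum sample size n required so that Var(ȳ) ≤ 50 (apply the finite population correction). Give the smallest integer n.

Without fpc, n₀ = s²/D = 54560/50 = 1091.2000.
With fpc, (1 − n/N)·s²/n ≤ D requires n ≥ n₀/(1 + n₀/N) = 1091.2000/(1 + 1091.2000/9924) = 983.1023.
Rounding up, n = 984.

984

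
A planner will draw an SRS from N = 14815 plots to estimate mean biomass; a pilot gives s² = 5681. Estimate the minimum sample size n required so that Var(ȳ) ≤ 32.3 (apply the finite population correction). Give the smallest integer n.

Without fpc, n₀ = s²/D = 5681/32.3 = 175.8824.
With fpc, (1 − n/N)·s²/n ≤ D requires n ≥ n₀/(1 + n₀/N) = 175.8824/(1 + 175.8824/14815) = 173.8188.
Rounding up, n = 174.

174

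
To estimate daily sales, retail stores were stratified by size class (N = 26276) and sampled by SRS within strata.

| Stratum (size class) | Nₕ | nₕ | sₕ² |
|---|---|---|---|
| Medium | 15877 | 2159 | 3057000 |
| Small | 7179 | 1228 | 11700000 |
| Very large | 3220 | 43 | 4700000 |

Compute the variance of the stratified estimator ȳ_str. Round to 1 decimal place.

Var(ȳ_str) = Σₕ Wₕ²(1 − fₕ)sₕ²/nₕ with Wₕ = Nₕ/N, N = 26276.
Medium: Wₕ = 0.60423961; term = 0.60423961²·(1 − 0.13598287)·3057000/2159 = 446.66666.
Small: Wₕ = 0.27321510; term = 0.27321510²·(1 − 0.17105446)·11700000/1228 = 589.55305.
Very large: Wₕ = 0.12254529; term = 0.12254529²·(1 − 0.01335404)·4700000/43 = 1619.5113.
Sum = 2655.731.

2655.7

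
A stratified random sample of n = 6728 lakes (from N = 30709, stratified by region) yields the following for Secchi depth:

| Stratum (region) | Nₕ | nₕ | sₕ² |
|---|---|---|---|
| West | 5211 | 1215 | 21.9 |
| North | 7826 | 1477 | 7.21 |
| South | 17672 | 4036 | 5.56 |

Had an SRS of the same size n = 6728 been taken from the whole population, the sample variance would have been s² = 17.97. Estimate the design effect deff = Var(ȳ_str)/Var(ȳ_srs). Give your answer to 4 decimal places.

Var(ȳ_str) = Σ Wₕ²(1−fₕ)sₕ²/nₕ with Wₕ = Nₕ/30709:
  West: (5211/30709)²·(1−1215/5211)·21.9/1215 = 3.9799997 × 10^-4
  North: (7826/30709)²·(1−1477/7826)·7.21/1477 = 2.5719859 × 10^-4
  South: (17672/30709)²·(1−4036/17672)·5.56/4036 = 3.5201809 × 10^-4
  → Var(ȳ_str) = 0.0010072167.
Var(ȳ_srs) = (1 − 6728/30709)·17.97/6728 = 0.002085757.
deff = 0.0010072167 / 0.002085757 = 0.4829.

0.4829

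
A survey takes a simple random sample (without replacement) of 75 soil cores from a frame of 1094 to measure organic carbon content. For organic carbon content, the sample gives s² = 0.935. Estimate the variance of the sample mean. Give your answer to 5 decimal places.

0.01161

Under SRS without replacement, Var(ȳ) = (1 − f)·s²/n with f = n/N = 75/1094 = 0.06855576.
Var(ȳ) = (1 − 0.06855576)·0.935/75 = 0.93144424·0.012466667 = 0.011612005.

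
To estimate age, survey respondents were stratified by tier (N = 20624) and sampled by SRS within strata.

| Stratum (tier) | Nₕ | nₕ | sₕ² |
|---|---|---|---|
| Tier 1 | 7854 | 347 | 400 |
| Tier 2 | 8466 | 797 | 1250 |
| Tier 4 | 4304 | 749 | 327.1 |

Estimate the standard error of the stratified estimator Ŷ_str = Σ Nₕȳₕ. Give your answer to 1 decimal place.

13284.4

Var(Ŷ_str) = Σₕ Nₕ²(1 − fₕ)sₕ²/nₕ.
Tier 1: 7854²·(1 − 347/7854)·400/347 = 6.7965393 × 10^7.
Tier 2: 8466²·(1 − 797/8466)·1250/797 = 1.0182835 × 10^8.
Tier 4: 4304²·(1 − 749/4304)·327.1/749 = 6.6820634 × 10^6.
Sum = 1.7647581 × 10^8.
SE = √(1.7647581 × 10^8) = 13284.4.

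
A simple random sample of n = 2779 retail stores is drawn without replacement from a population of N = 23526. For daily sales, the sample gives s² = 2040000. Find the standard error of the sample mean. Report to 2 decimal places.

Under SRS without replacement, Var(ȳ) = (1 − f)·s²/n with f = n/N = 2779/23526 = 0.11812463.
Var(ȳ) = (1 − 0.11812463)·2040000/2779 = 0.88187537·734.07701 = 647.36443.
SE(ȳ) = √(647.36443) = 25.44.

25.44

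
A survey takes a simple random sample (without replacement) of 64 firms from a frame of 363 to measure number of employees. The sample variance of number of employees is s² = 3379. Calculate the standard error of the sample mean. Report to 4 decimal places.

Under SRS without replacement, Var(ȳ) = (1 − f)·s²/n with f = n/N = 64/363 = 0.17630854.
Var(ȳ) = (1 − 0.17630854)·3379/64 = 0.82369146·52.796875 = 43.488335.
SE(ȳ) = √(43.488335) = 6.5946.

6.5946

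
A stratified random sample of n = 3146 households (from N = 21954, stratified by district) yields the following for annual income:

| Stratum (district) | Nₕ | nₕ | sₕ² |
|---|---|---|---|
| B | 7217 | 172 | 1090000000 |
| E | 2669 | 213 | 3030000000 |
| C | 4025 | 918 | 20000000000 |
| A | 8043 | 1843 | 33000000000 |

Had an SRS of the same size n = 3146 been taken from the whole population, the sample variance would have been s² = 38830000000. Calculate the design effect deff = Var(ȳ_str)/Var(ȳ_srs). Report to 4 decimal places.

0.3102

Var(ȳ_str) = Σ Wₕ²(1−fₕ)sₕ²/nₕ with Wₕ = Nₕ/21954:
  B: (7217/21954)²·(1−172/7217)·1090000000/172 = 668510.81
  E: (2669/21954)²·(1−213/2669)·3030000000/213 = 193469.56
  C: (4025/21954)²·(1−918/4025)·20000000000/918 = 565284.57
  A: (8043/21954)²·(1−1843/8043)·33000000000/1843 = 1.8525547 × 10^6
  → Var(ȳ_str) = 3.2798196 × 10^6.
Var(ȳ_srs) = (1 − 3146/21954)·38830000000/3146 = 1.0573959 × 10^7.
deff = (3.2798196 × 10^6) / (1.0573959 × 10^7) = 0.3102.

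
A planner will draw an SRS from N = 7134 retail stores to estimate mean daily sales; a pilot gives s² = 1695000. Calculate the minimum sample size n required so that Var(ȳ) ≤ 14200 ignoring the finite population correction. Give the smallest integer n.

120

Without fpc, n₀ = s²/D = 1695000/14200 = 119.3662.
Rounding up, n = 120.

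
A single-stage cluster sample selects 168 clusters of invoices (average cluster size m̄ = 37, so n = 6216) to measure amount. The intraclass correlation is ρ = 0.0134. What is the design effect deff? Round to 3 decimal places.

1.482

deff = 1 + (37 − 1)·0.0134 = 1 + 0.4824 = 1.4824.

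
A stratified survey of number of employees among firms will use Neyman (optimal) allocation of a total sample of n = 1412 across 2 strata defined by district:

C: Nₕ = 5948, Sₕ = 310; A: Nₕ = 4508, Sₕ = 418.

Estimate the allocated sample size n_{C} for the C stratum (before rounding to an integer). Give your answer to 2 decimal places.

Neyman allocation: nₕ = n·NₕSₕ / Σⱼ NⱼSⱼ.
Σ NⱼSⱼ = 5948·310 + 4508·418 = 3.728224 × 10^6.
n_{C} = 1412·5948·310 / (3.728224 × 10^6) = 698.34.

698.34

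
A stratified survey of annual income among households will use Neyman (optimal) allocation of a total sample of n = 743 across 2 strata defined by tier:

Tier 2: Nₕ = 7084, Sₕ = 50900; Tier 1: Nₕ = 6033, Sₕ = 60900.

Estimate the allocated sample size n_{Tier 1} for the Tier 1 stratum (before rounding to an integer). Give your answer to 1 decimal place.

375.0

Neyman allocation: nₕ = n·NₕSₕ / Σⱼ NⱼSⱼ.
Σ NⱼSⱼ = 7084·50900 + 6033·60900 = 7.279853 × 10^8.
n_{Tier 1} = 743·6033·60900 / (7.279853 × 10^8) = 375.0.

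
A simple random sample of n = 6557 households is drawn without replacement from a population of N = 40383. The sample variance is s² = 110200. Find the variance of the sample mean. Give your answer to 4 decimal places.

Under SRS without replacement, Var(ȳ) = (1 − f)·s²/n with f = n/N = 6557/40383 = 0.16237030.
Var(ȳ) = (1 − 0.16237030)·110200/6557 = 0.83762970·16.806466 = 14.077595.

14.0776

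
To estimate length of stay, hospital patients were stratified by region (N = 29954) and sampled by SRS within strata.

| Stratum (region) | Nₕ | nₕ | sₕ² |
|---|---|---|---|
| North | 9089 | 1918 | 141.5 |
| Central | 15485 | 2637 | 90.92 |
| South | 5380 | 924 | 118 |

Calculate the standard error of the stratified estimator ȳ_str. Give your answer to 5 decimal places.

0.12813

Var(ȳ_str) = Σₕ Wₕ²(1 − fₕ)sₕ²/nₕ with Wₕ = Nₕ/N, N = 29954.
North: Wₕ = 0.30343193; term = 0.30343193²·(1 − 0.21102432)·141.5/1918 = 0.0053591265.
Central: Wₕ = 0.51695934; term = 0.51695934²·(1 − 0.17029383)·90.92/2637 = 0.0076451566.
South: Wₕ = 0.17960873; term = 0.17960873²·(1 − 0.17174721)·118/924 = 0.0034121479.
Sum = 0.016416431.
SE = √(0.016416431) = 0.12813.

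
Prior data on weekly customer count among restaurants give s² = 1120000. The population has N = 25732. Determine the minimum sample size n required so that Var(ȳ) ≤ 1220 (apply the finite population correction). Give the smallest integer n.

Without fpc, n₀ = s²/D = 1120000/1220 = 918.0328.
With fpc, (1 − n/N)·s²/n ≤ D requires n ≥ n₀/(1 + n₀/N) = 918.0328/(1 + 918.0328/25732) = 886.4087.
Rounding up, n = 887.

887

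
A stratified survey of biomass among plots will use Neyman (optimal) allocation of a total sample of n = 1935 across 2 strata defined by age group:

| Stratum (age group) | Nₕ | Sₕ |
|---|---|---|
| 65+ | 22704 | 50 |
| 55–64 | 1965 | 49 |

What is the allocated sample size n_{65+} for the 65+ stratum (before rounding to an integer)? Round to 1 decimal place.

Neyman allocation: nₕ = n·NₕSₕ / Σⱼ NⱼSⱼ.
Σ NⱼSⱼ = 22704·50 + 1965·49 = 1.231485 × 10^6.
n_{65+} = 1935·22704·50 / (1.231485 × 10^6) = 1783.7.

1783.7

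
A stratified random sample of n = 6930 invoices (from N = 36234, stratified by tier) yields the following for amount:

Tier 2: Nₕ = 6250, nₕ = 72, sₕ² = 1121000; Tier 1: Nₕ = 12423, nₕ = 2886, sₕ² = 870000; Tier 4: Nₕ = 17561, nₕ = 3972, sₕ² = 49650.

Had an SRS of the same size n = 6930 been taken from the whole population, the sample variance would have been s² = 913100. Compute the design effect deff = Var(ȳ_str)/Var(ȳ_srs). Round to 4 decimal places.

4.5737

Var(ȳ_str) = Σ Wₕ²(1−fₕ)sₕ²/nₕ with Wₕ = Nₕ/36234:
  Tier 2: (6250/36234)²·(1−72/6250)·1121000/72 = 457.89772
  Tier 1: (12423/36234)²·(1−2886/12423)·870000/2886 = 27.203741
  Tier 4: (17561/36234)²·(1−3972/17561)·49650/3972 = 2.2720307
  → Var(ȳ_str) = 487.37349.
Var(ȳ_srs) = (1 − 6930/36234)·913100/6930 = 106.56037.
deff = 487.37349 / 106.56037 = 4.5737.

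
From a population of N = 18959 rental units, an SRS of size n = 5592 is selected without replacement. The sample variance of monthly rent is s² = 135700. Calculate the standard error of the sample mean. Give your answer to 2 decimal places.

4.14

Under SRS without replacement, Var(ȳ) = (1 − f)·s²/n with f = n/N = 5592/18959 = 0.29495227.
Var(ȳ) = (1 − 0.29495227)·135700/5592 = 0.70504773·24.26681 = 17.109259.
SE(ȳ) = √(17.109259) = 4.14.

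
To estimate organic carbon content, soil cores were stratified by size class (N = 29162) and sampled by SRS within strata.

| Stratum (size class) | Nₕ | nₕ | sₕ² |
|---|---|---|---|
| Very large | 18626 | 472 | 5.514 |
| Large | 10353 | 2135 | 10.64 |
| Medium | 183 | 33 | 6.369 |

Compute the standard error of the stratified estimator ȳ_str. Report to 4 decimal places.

0.0718

Var(ȳ_str) = Σₕ Wₕ²(1 − fₕ)sₕ²/nₕ with Wₕ = Nₕ/N, N = 29162.
Very large: Wₕ = 0.63870791; term = 0.63870791²·(1 − 0.02534092)·5.514/472 = 0.0046449611.
Large: Wₕ = 0.35501680; term = 0.35501680²·(1 − 0.20622042)·10.64/2135 = 4.9858762 × 10^-4.
Medium: Wₕ = 0.00627529; term = 0.00627529²·(1 − 0.18032787)·6.369/33 = 6.2296701 × 10^-6.
Sum = 0.0051497784.
SE = √(0.0051497784) = 0.0718.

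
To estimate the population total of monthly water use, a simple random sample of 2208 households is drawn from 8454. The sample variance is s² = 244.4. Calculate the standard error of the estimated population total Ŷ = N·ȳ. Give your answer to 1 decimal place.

Var(Ŷ) = N²·Var(ȳ) = N²·(1 − n/N)·s²/n.
f = 2208/8454 = 0.26117814; Var(ȳ) = 0.73882186·244.4/2208 = 0.081779014.
Var(Ŷ) = 8454² · 0.081779014 = 5.8447556 × 10^6.
SE(Ŷ) = √(5.8447556 × 10^6) = 2417.6.

2417.6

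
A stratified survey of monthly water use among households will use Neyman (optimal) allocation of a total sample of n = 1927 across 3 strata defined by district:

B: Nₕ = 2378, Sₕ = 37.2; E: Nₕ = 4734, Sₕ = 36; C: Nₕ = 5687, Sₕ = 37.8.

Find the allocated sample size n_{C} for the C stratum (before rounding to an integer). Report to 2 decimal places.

Neyman allocation: nₕ = n·NₕSₕ / Σⱼ NⱼSⱼ.
Σ NⱼSⱼ = 2378·37.2 + 4734·36 + 5687·37.8 = 473854.2.
n_{C} = 1927·5687·37.8 / 473854.2 = 874.20.

874.20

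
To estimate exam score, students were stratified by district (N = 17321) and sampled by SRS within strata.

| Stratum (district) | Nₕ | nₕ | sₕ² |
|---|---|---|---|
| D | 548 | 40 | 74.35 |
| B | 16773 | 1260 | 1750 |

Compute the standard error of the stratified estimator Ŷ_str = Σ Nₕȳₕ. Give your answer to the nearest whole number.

19024

Var(Ŷ_str) = Σₕ Nₕ²(1 − fₕ)sₕ²/nₕ.
D: 548²·(1 − 40/548)·74.35/40 = 517446.26.
B: 16773²·(1 − 1260/16773)·1750/1260 = 3.6138826 × 10^8.
Sum = 3.6190571 × 10^8.
SE = √(3.6190571 × 10^8) = 19024.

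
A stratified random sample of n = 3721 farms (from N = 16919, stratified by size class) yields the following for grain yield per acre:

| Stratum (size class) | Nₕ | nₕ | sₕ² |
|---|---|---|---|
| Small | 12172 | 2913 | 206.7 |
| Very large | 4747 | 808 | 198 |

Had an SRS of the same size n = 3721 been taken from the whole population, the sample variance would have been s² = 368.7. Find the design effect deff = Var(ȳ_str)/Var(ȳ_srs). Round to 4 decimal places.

Var(ȳ_str) = Σ Wₕ²(1−fₕ)sₕ²/nₕ with Wₕ = Nₕ/16919:
  Small: (12172/16919)²·(1−2913/12172)·206.7/2913 = 0.027936799
  Very large: (4747/16919)²·(1−808/4747)·198/808 = 0.01600699
  → Var(ȳ_str) = 0.043943789.
Var(ȳ_srs) = (1 − 3721/16919)·368.7/3721 = 0.077294199.
deff = 0.043943789 / 0.077294199 = 0.5685.

0.5685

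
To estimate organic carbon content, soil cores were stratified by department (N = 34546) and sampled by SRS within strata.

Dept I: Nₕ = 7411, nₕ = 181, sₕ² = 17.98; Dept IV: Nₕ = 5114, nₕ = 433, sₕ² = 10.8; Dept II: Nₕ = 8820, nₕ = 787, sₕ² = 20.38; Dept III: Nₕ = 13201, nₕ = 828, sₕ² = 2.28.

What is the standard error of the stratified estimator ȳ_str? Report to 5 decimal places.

Var(ȳ_str) = Σₕ Wₕ²(1 − fₕ)sₕ²/nₕ with Wₕ = Nₕ/N, N = 34546.
Dept I: Wₕ = 0.21452556; term = 0.21452556²·(1 − 0.02442315)·17.98/181 = 0.0044599571.
Dept IV: Wₕ = 0.14803450; term = 0.14803450²·(1 − 0.08466953)·10.8/433 = 5.0031058 × 10^-4.
Dept II: Wₕ = 0.25531176; term = 0.25531176²·(1 − 0.08922902)·20.38/787 = 0.0015373766.
Dept III: Wₕ = 0.38212818; term = 0.38212818²·(1 − 0.06272252)·2.28/828 = 3.7686935 × 10^-4.
Sum = 0.0068745136.
SE = √(0.0068745136) = 0.08291.

0.08291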